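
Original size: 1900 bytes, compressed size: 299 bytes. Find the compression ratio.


Ratio = original / compressed = 1900 / 299 = 6.3545

6.3545


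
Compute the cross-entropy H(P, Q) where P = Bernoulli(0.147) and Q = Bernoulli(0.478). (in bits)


H(P,Q) = -p*log2(q) - (1-p)*log2(1-q). -0.147*log2(0.478) = 0.156543; -0.853*log2(0.522) = 0.800010. H(P,Q) = 0.156543 + 0.800010 = 0.9566

0.9566 bits


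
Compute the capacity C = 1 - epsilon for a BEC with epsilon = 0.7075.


C = 1 - epsilon = 1 - 0.7075 = 0.2925

0.2925 bits


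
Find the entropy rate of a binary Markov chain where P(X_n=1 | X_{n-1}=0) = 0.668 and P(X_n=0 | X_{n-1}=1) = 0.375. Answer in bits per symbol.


Stationary distribution: pi_0 = p10/(p01+p10) = 0.3595, pi_1 = 0.6405. Entropy rate H' = pi_0*H(p01) + pi_1*H(p10) = 0.3595*0.917 + 0.6405*0.9544 = 0.941

0.941 bits/symbol


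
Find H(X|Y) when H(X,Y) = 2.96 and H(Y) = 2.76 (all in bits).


H(X|Y) = H(X,Y) - H(Y) = 2.96 - 2.76 = 0.2

0.2 bits


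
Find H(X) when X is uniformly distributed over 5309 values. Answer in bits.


H = log2(n) = log2(5309) = 12.3742

12.3742 bits


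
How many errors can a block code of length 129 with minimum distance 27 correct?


Correction capability = floor((d-1)/2) = floor((27-1)/2) = 13

13 errors


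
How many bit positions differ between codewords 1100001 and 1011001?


Count differing positions: . ^ ^ ^ . . . = 3 differences

3


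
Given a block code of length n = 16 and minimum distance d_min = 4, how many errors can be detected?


Detection capability = d_min - 1 = 4 - 1 = 3

3 errors


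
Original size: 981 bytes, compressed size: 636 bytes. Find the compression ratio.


Ratio = original / compressed = 981 / 636 = 1.5425

1.5425


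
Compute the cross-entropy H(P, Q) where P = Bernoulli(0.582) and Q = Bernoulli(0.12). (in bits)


H(P,Q) = -p*log2(q) - (1-p)*log2(1-q). -0.582*log2(0.12) = 1.780276; -0.418*log2(0.88) = 0.077089. H(P,Q) = 1.780276 + 0.077089 = 1.8574

1.8574 bits


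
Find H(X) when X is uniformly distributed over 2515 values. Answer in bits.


H = log2(n) = log2(2515) = 11.2963

11.2963 bits


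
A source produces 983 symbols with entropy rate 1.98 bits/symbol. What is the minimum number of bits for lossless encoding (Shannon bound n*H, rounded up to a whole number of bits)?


Minimum bits >= n * H = 983 * 1.98 = 1946.34, rounded up to a whole number of bits = 1947

1947 bits


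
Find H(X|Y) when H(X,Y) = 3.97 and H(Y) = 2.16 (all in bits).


H(X|Y) = H(X,Y) - H(Y) = 3.97 - 2.16 = 1.81

1.81 bits


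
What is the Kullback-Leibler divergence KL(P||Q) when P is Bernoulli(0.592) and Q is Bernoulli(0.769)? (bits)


KL = p*log2(p/q) + (1-p)*log2((1-p)/(1-q)) = 0.592*log2(0.592/0.769) + 0.408*log2(0.408/0.231) = 0.1114

0.1114 bits


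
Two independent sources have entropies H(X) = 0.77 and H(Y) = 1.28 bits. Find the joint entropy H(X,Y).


For independent variables, H(X,Y) = H(X) + H(Y) = 0.77 + 1.28 = 2.05

2.05 bits


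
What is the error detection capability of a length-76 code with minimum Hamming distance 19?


Detection capability = d_min - 1 = 19 - 1 = 18

18 errors


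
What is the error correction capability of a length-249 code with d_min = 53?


Correction capability = floor((d-1)/2) = floor((53-1)/2) = 26

26 errors


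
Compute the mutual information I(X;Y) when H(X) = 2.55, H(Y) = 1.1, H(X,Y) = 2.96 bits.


I(X;Y) = H(X) + H(Y) - H(X,Y) = 2.55 + 1.1 - 2.96 = 0.69

0.69 bits


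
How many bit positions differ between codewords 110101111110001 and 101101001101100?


Count differing positions: . ^ ^ . . . ^ ^ . . ^ ^ ^ . ^ = 8 differences

8


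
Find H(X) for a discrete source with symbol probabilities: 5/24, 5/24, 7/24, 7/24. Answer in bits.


H = -sum(p_i * log2(p_i)). Terms: -(5/24)*log2(5/24) = 0.471466; -(5/24)*log2(5/24) = 0.471466; -(7/24)*log2(7/24) = 0.518469; -(7/24)*log2(7/24) = 0.518469. H = 0.471466 + 0.471466 + 0.518469 + 0.518469 = 1.9799

1.9799 bits


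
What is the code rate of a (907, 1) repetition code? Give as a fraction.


Rate = k/n = 1/907

1/907


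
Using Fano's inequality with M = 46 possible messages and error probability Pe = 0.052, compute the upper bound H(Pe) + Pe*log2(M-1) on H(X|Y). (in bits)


H(Pe) = -Pe*log2(Pe) - (1-Pe)*log2(1-Pe) = -0.052*log2(0.052) - 0.948*log2(0.948) = 0.221798 + 0.073035 = 0.2948. Pe*log2(M-1) = 0.052*log2(45) = 0.285576. Bound = H(Pe) + Pe*log2(M-1) = 0.221798 + 0.073035 + 0.285576 = 0.5804

0.5804 bits


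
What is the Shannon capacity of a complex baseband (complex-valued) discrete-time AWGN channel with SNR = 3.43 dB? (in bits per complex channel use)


SNR_linear = 10^(3.43/10) = 2.2029; C = log2(1 + SNR_linear) = log2(1 + 2.2029) = 1.6794

1.6794 bits/channel use


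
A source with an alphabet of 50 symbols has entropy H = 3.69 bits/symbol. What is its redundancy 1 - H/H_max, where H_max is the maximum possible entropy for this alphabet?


H_max = log2(K) = log2(50) = 5.6439 bits/symbol. Redundancy = 1 - H/H_max = 1 - 3.69/5.6439 = 1 - 0.6538 = 0.3462

0.3462


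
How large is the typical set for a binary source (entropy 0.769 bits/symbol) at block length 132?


log2|A_typical| = nH = 132 * 0.769 = 101.508, so |A_typical| ~ 2^101.508 = 3.605e+30

3.605e+30


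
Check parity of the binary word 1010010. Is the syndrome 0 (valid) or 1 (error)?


Syndrome = XOR of all bits = 1 XOR 0 XOR 1 XOR 0 XOR 0 XOR 1 XOR 0 = 1

1


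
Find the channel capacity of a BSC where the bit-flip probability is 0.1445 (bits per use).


H(p) = -p*log2(p) - (1-p)*log2(1-p) = -0.1445*log2(0.1445) - 0.8555*log2(0.8555) = 0.403279 + 0.192625 = 0.5959. C = 1 - H(p) = 1 - 0.5959 = 0.4041

0.4041 bits


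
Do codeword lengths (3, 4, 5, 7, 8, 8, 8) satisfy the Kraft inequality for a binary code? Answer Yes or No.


Kraft sum = sum(2^(-l_i)) = 0.2383, need <= 1. Result: satisfied (a binary prefix-free code with these lengths exists)

Yes


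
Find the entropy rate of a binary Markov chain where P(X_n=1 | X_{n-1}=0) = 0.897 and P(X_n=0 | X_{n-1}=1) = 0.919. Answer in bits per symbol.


Stationary distribution: pi_0 = p10/(p01+p10) = 0.5061, pi_1 = 0.4939. Entropy rate H' = pi_0*H(p01) + pi_1*H(p10) = 0.5061*0.4784 + 0.4939*0.4057 = 0.4425

0.4425 bits/symbol


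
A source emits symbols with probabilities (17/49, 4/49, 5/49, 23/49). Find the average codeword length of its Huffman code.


Huffman construction (repeatedly merge the two least-probable nodes; each merge adds 1 bit to every symbol beneath it): 4/49 + 5/49 = 9/49; 9/49 + 17/49 = 26/49; 23/49 + 26/49 = 1. Resulting codeword lengths (in the order the probabilities were given): (2, 3, 3, 1). L_avg = sum(p_i * l_i) = 17/49*2 + 4/49*3 + 5/49*3 + 23/49*1 = 12/7 = 1.7143

1.7143 bits


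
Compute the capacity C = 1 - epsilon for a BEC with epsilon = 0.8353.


C = 1 - epsilon = 1 - 0.8353 = 0.1647

0.1647 bits


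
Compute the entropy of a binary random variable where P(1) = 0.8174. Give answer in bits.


H = -p*log2(p) - (1-p)*log2(1-p). -0.8174*log2(0.8174) = 0.237770; -0.1826*log2(0.1826) = 0.447962. H = 0.237770 + 0.447962 = 0.6857

0.6857 bits


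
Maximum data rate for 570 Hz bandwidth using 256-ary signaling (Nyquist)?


Rate = 2 * B * log2(M) = 2 * 570 * 8.0 = 9120.0

9120.0 bps


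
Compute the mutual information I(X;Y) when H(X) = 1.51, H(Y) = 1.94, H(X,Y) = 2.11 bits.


I(X;Y) = H(X) + H(Y) - H(X,Y) = 1.51 + 1.94 - 2.11 = 1.34

1.34 bits


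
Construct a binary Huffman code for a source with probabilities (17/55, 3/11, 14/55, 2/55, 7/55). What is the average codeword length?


Huffman construction (repeatedly merge the two least-probable nodes; each merge adds 1 bit to every symbol beneath it): 2/55 + 7/55 = 9/55; 9/55 + 14/55 = 23/55; 3/11 + 17/55 = 32/55; 23/55 + 32/55 = 1. Resulting codeword lengths (in the order the probabilities were given): (2, 2, 2, 3, 3). L_avg = sum(p_i * l_i) = 17/55*2 + 3/11*2 + 14/55*2 + 2/55*3 + 7/55*3 = 119/55 = 2.1636

2.1636 bits


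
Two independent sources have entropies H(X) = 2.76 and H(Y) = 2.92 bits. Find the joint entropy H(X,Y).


For independent variables, H(X,Y) = H(X) + H(Y) = 2.76 + 2.92 = 5.68

5.68 bits


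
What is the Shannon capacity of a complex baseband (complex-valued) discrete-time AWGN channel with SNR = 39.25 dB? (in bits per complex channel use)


SNR_linear = 10^(39.25/10) = 8413.9514; C = log2(1 + SNR_linear) = log2(1 + 8413.9514) = 13.0387

13.0387 bits/channel use


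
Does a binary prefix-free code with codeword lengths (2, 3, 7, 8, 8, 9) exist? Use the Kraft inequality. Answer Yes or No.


Kraft sum = sum(2^(-l_i)) = 0.3926, need <= 1. Result: satisfied (a binary prefix-free code with these lengths exists)

Yes


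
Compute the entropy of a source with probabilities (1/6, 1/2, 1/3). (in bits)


H = -sum(p_i * log2(p_i)). Terms: -(1/6)*log2(1/6) = 0.430827; -(1/2)*log2(1/2) = 0.500000; -(1/3)*log2(1/3) = 0.528321. H = 0.430827 + 0.500000 + 0.528321 = 1.4591

1.4591 bits


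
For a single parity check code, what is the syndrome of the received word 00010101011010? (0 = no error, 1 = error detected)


Syndrome = XOR of all bits = 0 XOR 0 XOR 0 XOR 1 XOR 0 XOR 1 XOR 0 XOR 1 XOR 0 XOR 1 XOR 1 XOR 0 XOR 1 XOR 0 = 0

0


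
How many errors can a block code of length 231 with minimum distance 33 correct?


Correction capability = floor((d-1)/2) = floor((33-1)/2) = 16

16 errors


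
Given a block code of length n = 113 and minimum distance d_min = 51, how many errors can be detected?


Detection capability = d_min - 1 = 51 - 1 = 50

50 errors


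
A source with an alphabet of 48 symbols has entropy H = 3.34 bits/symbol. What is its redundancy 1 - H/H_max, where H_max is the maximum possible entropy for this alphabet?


H_max = log2(K) = log2(48) = 5.585 bits/symbol. Redundancy = 1 - H/H_max = 1 - 3.34/5.585 = 1 - 0.598 = 0.402

0.402


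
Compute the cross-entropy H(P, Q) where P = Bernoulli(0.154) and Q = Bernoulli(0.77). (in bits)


H(P,Q) = -p*log2(q) - (1-p)*log2(1-q). -0.154*log2(0.77) = 0.058069; -0.846*log2(0.23) = 1.793769. H(P,Q) = 0.058069 + 1.793769 = 1.8518

1.8518 bits


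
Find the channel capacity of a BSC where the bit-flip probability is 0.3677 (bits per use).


H(p) = -p*log2(p) - (1-p)*log2(1-p) = -0.3677*log2(0.3677) - 0.6323*log2(0.6323) = 0.530738 + 0.418152 = 0.9489. C = 1 - H(p) = 1 - 0.9489 = 0.0511

0.0511 bits


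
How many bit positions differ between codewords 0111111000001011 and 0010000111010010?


Count differing positions: . ^ . ^ ^ ^ ^ ^ ^ ^ . ^ ^ . . ^ = 11 differences

11


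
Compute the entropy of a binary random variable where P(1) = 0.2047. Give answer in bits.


H = -p*log2(p) - (1-p)*log2(1-p). -0.2047*log2(0.2047) = 0.468439; -0.7953*log2(0.7953) = 0.262790. H = 0.468439 + 0.262790 = 0.7312

0.7312 bits


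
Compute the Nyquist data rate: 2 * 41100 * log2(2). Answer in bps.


Rate = 2 * B * log2(M) = 2 * 41100 * 1.0 = 82200.0

82200.0 bps


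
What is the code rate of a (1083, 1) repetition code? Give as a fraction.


Rate = k/n = 1/1083

1/1083


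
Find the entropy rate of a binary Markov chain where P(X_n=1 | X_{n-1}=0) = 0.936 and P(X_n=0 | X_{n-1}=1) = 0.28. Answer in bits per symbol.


Stationary distribution: pi_0 = p10/(p01+p10) = 0.2303, pi_1 = 0.7697. Entropy rate H' = pi_0*H(p01) + pi_1*H(p10) = 0.2303*0.3431 + 0.7697*0.8555 = 0.7375

0.7375 bits/symbol


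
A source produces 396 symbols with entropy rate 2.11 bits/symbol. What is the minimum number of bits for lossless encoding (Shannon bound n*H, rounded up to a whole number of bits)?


Minimum bits >= n * H = 396 * 2.11 = 835.56, rounded up to a whole number of bits = 836

836 bits


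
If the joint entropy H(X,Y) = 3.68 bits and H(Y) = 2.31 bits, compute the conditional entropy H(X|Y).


H(X|Y) = H(X,Y) - H(Y) = 3.68 - 2.31 = 1.37

1.37 bits


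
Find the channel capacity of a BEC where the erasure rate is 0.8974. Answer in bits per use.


C = 1 - epsilon = 1 - 0.8974 = 0.1026

0.1026 bits


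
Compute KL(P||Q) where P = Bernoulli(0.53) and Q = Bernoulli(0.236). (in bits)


KL = p*log2(p/q) + (1-p)*log2((1-p)/(1-q)) = 0.53*log2(0.53/0.236) + 0.47*log2(0.47/0.764) = 0.2892

0.2892 bits


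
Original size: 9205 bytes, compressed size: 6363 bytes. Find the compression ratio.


Ratio = original / compressed = 9205 / 6363 = 1.4466

1.4466


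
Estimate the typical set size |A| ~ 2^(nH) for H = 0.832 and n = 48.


log2|A_typical| = nH = 48 * 0.832 = 39.936, so |A_typical| ~ 2^39.936 = 1.052e+12

1.052e+12


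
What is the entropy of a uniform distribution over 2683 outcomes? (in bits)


H = log2(n) = log2(2683) = 11.3896

11.3896 bits


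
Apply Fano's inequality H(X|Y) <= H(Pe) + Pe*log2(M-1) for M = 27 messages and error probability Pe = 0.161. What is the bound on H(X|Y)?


H(Pe) = -Pe*log2(Pe) - (1-Pe)*log2(1-Pe) = -0.161*log2(0.161) - 0.839*log2(0.839) = 0.424214 + 0.212483 = 0.6367. Pe*log2(M-1) = 0.161*log2(26) = 0.756771. Bound = H(Pe) + Pe*log2(M-1) = 0.424214 + 0.212483 + 0.756771 = 1.3935

1.3935 bits


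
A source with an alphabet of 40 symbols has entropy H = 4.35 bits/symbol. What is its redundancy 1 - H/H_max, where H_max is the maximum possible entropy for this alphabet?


H_max = log2(K) = log2(40) = 5.3219 bits/symbol. Redundancy = 1 - H/H_max = 1 - 4.35/5.3219 = 1 - 0.8174 = 0.1826

0.1826


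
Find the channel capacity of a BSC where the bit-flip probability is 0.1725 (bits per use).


H(p) = -p*log2(p) - (1-p)*log2(1-p) = -0.1725*log2(0.1725) - 0.8275*log2(0.8275) = 0.437345 + 0.226047 = 0.6634. C = 1 - H(p) = 1 - 0.6634 = 0.3366

0.3366 bits


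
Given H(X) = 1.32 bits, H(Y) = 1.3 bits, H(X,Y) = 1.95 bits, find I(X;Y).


I(X;Y) = H(X) + H(Y) - H(X,Y) = 1.32 + 1.3 - 1.95 = 0.67

0.67 bits


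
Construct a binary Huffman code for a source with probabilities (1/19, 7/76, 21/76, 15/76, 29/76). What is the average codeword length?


Huffman construction (repeatedly merge the two least-probable nodes; each merge adds 1 bit to every symbol beneath it): 1/19 + 7/76 = 11/76; 11/76 + 15/76 = 13/38; 21/76 + 13/38 = 47/76; 29/76 + 47/76 = 1. Resulting codeword lengths (in the order the probabilities were given): (4, 4, 2, 3, 1). L_avg = sum(p_i * l_i) = 1/19*4 + 7/76*4 + 21/76*2 + 15/76*3 + 29/76*1 = 40/19 = 2.1053

2.1053 bits


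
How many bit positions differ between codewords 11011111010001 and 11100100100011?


Count differing positions: . . ^ ^ ^ . ^ ^ ^ ^ . . ^ . = 8 differences

8


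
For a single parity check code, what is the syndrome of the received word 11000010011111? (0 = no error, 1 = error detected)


Syndrome = XOR of all bits = 1 XOR 1 XOR 0 XOR 0 XOR 0 XOR 0 XOR 1 XOR 0 XOR 0 XOR 1 XOR 1 XOR 1 XOR 1 XOR 1 = 0

0


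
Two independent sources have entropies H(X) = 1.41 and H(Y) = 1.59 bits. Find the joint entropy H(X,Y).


For independent variables, H(X,Y) = H(X) + H(Y) = 1.41 + 1.59 = 3.0

3.0 bits


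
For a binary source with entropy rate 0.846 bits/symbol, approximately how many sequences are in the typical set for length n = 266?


log2|A_typical| = nH = 266 * 0.846 = 225.036, so |A_typical| ~ 2^225.036 = 5.528e+67

5.528e+67


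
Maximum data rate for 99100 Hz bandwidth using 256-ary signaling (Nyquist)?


Rate = 2 * B * log2(M) = 2 * 99100 * 8.0 = 1585600.0

1585600.0 bps


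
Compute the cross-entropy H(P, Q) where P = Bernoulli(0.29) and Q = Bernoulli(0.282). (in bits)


H(P,Q) = -p*log2(q) - (1-p)*log2(1-q). -0.29*log2(0.282) = 0.529608; -0.71*log2(0.718) = 0.339340. H(P,Q) = 0.529608 + 0.339340 = 0.8689

0.8689 bits


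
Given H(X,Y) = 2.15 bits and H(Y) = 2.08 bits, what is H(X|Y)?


H(X|Y) = H(X,Y) - H(Y) = 2.15 - 2.08 = 0.07

0.07 bits


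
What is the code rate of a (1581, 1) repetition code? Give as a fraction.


Rate = k/n = 1/1581

1/1581


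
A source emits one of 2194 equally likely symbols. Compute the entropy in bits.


H = log2(n) = log2(2194) = 11.0993

11.0993 bits


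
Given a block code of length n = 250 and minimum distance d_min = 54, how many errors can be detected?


Detection capability = d_min - 1 = 54 - 1 = 53

53 errors


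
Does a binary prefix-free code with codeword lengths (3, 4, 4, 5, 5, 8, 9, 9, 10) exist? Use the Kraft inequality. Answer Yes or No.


Kraft sum = sum(2^(-l_i)) = 0.3213, need <= 1. Result: satisfied (a binary prefix-free code with these lengths exists)

Yes


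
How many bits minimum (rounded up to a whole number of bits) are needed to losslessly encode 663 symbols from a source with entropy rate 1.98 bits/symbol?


Minimum bits >= n * H = 663 * 1.98 = 1312.74, rounded up to a whole number of bits = 1313

1313 bits


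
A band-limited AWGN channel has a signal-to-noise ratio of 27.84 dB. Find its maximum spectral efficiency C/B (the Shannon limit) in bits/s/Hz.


SNR_linear = 10^(27.84/10) = 608.135; C/B = log2(1 + SNR_linear) = log2(1 + 608.135) = 9.2506

9.2506 bits/s/Hz


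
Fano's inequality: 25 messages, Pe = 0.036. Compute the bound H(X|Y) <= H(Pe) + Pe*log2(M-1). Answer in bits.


H(Pe) = -Pe*log2(Pe) - (1-Pe)*log2(1-Pe) = -0.036*log2(0.036) - 0.964*log2(0.964) = 0.172651 + 0.050991 = 0.2236. Pe*log2(M-1) = 0.036*log2(24) = 0.165059. Bound = H(Pe) + Pe*log2(M-1) = 0.172651 + 0.050991 + 0.165059 = 0.3887

0.3887 bits


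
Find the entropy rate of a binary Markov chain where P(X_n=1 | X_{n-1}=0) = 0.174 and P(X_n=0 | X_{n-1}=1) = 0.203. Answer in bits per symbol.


Stationary distribution: pi_0 = p10/(p01+p10) = 0.5385, pi_1 = 0.4615. Entropy rate H' = pi_0*H(p01) + pi_1*H(p10) = 0.5385*0.6668 + 0.4615*0.7279 = 0.695

0.695 bits/symbol


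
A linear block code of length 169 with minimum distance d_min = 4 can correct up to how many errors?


Correction capability = floor((d-1)/2) = floor((4-1)/2) = 1

1 errors


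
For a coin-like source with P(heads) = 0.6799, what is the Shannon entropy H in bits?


H = -p*log2(p) - (1-p)*log2(1-p). -0.6799*log2(0.6799) = 0.378436; -0.3201*log2(0.3201) = 0.526054. H = 0.378436 + 0.526054 = 0.9045

0.9045 bits


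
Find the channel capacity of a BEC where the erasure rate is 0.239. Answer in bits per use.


C = 1 - epsilon = 1 - 0.239 = 0.761

0.761 bits


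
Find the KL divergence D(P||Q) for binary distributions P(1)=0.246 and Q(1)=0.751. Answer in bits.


KL = p*log2(p/q) + (1-p)*log2((1-p)/(1-q)) = 0.246*log2(0.246/0.751) + 0.754*log2(0.754/0.249) = 0.8091

0.8091 bits


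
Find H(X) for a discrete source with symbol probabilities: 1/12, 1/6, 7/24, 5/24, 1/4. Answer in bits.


H = -sum(p_i * log2(p_i)). Terms: -(1/12)*log2(1/12) = 0.298747; -(1/6)*log2(1/6) = 0.430827; -(7/24)*log2(7/24) = 0.518469; -(5/24)*log2(5/24) = 0.471466; -(1/4)*log2(1/4) = 0.500000. H = 0.298747 + 0.430827 + 0.518469 + 0.471466 + 0.500000 = 2.2195

2.2195 bits


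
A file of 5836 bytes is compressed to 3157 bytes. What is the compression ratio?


Ratio = original / compressed = 5836 / 3157 = 1.8486

1.8486


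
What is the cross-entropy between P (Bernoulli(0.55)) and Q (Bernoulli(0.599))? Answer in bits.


H(P,Q) = -p*log2(q) - (1-p)*log2(1-q). -0.55*log2(0.599) = 0.406655; -0.45*log2(0.401) = 0.593247. H(P,Q) = 0.406655 + 0.593247 = 0.9999

0.9999 bits


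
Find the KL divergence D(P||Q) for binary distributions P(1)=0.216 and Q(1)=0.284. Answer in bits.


KL = p*log2(p/q) + (1-p)*log2((1-p)/(1-q)) = 0.216*log2(0.216/0.284) + 0.784*log2(0.784/0.716) = 0.0173

0.0173 bits


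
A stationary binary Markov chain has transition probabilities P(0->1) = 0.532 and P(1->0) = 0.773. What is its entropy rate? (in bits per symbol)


Stationary distribution: pi_0 = p10/(p01+p10) = 0.5923, pi_1 = 0.4077. Entropy rate H' = pi_0*H(p01) + pi_1*H(p10) = 0.5923*0.997 + 0.4077*0.7727 = 0.9056

0.9056 bits/symbol


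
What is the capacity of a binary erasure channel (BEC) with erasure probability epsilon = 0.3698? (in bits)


C = 1 - epsilon = 1 - 0.3698 = 0.6302

0.6302 bits


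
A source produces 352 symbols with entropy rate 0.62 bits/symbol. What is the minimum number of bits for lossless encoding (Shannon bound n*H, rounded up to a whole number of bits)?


Minimum bits >= n * H = 352 * 0.62 = 218.24, rounded up to a whole number of bits = 219

219 bits


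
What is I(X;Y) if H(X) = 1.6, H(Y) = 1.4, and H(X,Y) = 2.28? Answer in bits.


I(X;Y) = H(X) + H(Y) - H(X,Y) = 1.6 + 1.4 - 2.28 = 0.72

0.72 bits


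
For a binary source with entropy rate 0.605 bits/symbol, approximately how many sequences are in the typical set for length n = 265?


log2|A_typical| = nH = 265 * 0.605 = 160.325, so |A_typical| ~ 2^160.325 = 1.831e+48

1.831e+48


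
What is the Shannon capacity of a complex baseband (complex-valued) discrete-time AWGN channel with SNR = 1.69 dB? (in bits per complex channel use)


SNR_linear = 10^(1.69/10) = 1.4757; C = log2(1 + SNR_linear) = log2(1 + 1.4757) = 1.3078

1.3078 bits/channel use


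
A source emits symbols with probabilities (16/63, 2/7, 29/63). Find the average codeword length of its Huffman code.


Huffman construction (repeatedly merge the two least-probable nodes; each merge adds 1 bit to every symbol beneath it): 16/63 + 2/7 = 34/63; 29/63 + 34/63 = 1. Resulting codeword lengths (in the order the probabilities were given): (2, 2, 1). L_avg = sum(p_i * l_i) = 16/63*2 + 2/7*2 + 29/63*1 = 97/63 = 1.5397

1.5397 bits


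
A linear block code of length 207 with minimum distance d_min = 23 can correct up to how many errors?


Correction capability = floor((d-1)/2) = floor((23-1)/2) = 11

11 errors


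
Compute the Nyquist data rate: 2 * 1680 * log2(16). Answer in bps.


Rate = 2 * B * log2(M) = 2 * 1680 * 4.0 = 13440.0

13440.0 bps


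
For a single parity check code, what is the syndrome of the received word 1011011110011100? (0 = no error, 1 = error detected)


Syndrome = XOR of all bits = 1 XOR 0 XOR 1 XOR 1 XOR 0 XOR 1 XOR 1 XOR 1 XOR 1 XOR 0 XOR 0 XOR 1 XOR 1 XOR 1 XOR 0 XOR 0 = 0

0


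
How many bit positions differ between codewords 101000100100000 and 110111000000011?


Count differing positions: . ^ ^ ^ ^ ^ ^ . . ^ . . . ^ ^ = 9 differences

9


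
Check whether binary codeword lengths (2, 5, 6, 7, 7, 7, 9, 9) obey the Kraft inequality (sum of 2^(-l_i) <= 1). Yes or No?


Kraft sum = sum(2^(-l_i)) = 0.3242, need <= 1. Result: satisfied (a binary prefix-free code with these lengths exists)

Yes


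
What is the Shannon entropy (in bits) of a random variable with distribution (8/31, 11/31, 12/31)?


H = -sum(p_i * log2(p_i)). Terms: -(8/31)*log2(8/31) = 0.504309; -(11/31)*log2(11/31) = 0.530400; -(12/31)*log2(12/31) = 0.530026. H = 0.504309 + 0.530400 + 0.530026 = 1.5647

1.5647 bits


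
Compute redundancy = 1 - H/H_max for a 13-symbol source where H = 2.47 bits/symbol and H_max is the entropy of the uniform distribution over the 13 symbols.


H_max = log2(K) = log2(13) = 3.7004 bits/symbol. Redundancy = 1 - H/H_max = 1 - 2.47/3.7004 = 1 - 0.6675 = 0.3325

0.3325


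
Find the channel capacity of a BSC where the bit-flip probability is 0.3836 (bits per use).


H(p) = -p*log2(p) - (1-p)*log2(1-p) = -0.3836*log2(0.3836) - 0.6164*log2(0.6164) = 0.530260 + 0.430285 = 0.9605. C = 1 - H(p) = 1 - 0.9605 = 0.0395

0.0395 bits


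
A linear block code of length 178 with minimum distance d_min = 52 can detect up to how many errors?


Detection capability = d_min - 1 = 52 - 1 = 51

51 errors


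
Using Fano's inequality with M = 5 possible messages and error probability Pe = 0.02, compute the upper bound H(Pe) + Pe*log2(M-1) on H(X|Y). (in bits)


H(Pe) = -Pe*log2(Pe) - (1-Pe)*log2(1-Pe) = -0.02*log2(0.02) - 0.98*log2(0.98) = 0.112877 + 0.028563 = 0.1414. Pe*log2(M-1) = 0.02*log2(4) = 0.040000. Bound = H(Pe) + Pe*log2(M-1) = 0.112877 + 0.028563 + 0.040000 = 0.1814

0.1814 bits


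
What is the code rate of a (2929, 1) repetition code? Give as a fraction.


Rate = k/n = 1/2929

1/2929


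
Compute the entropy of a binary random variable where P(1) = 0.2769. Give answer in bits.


H = -p*log2(p) - (1-p)*log2(1-p). -0.2769*log2(0.2769) = 0.512975; -0.7231*log2(0.7231) = 0.338218. H = 0.512975 + 0.338218 = 0.8512

0.8512 bits


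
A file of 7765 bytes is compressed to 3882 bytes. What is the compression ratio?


Ratio = original / compressed = 7765 / 3882 = 2.0003

2.0003


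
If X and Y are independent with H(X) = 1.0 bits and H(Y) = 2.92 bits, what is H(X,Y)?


For independent variables, H(X,Y) = H(X) + H(Y) = 1.0 + 2.92 = 3.92

3.92 bits


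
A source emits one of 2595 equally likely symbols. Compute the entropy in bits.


H = log2(n) = log2(2595) = 11.3415

11.3415 bits


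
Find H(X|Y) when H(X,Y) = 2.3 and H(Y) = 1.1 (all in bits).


H(X|Y) = H(X,Y) - H(Y) = 2.3 - 1.1 = 1.2

1.2 bits


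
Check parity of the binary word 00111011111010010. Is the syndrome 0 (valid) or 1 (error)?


Syndrome = XOR of all bits = 0 XOR 0 XOR 1 XOR 1 XOR 1 XOR 0 XOR 1 XOR 1 XOR 1 XOR 1 XOR 1 XOR 0 XOR 1 XOR 0 XOR 0 XOR 1 XOR 0 = 0

0


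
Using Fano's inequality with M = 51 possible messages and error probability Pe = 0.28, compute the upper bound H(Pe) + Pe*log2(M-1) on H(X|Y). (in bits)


H(Pe) = -Pe*log2(Pe) - (1-Pe)*log2(1-Pe) = -0.28*log2(0.28) - 0.72*log2(0.72) = 0.514220 + 0.341230 = 0.8555. Pe*log2(M-1) = 0.28*log2(50) = 1.580280. Bound = H(Pe) + Pe*log2(M-1) = 0.514220 + 0.341230 + 1.580280 = 2.4357

2.4357 bits


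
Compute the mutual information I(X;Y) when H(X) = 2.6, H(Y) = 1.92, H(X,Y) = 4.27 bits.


I(X;Y) = H(X) + H(Y) - H(X,Y) = 2.6 + 1.92 - 4.27 = 0.25

0.25 bits


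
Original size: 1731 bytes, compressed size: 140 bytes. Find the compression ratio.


Ratio = original / compressed = 1731 / 140 = 12.3643

12.3643


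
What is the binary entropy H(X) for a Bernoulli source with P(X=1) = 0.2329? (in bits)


H = -p*log2(p) - (1-p)*log2(1-p). -0.2329*log2(0.2329) = 0.489606; -0.7671*log2(0.7671) = 0.293426. H = 0.489606 + 0.293426 = 0.783

0.783 bits


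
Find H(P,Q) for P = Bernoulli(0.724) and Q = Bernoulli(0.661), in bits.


H(P,Q) = -p*log2(q) - (1-p)*log2(1-q). -0.724*log2(0.661) = 0.432429; -0.276*log2(0.339) = 0.430737. H(P,Q) = 0.432429 + 0.430737 = 0.8632

0.8632 bits


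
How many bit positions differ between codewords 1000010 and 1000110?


Count differing positions: . . . . ^ . . = 1 differences

1


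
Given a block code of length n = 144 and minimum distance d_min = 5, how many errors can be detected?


Detection capability = d_min - 1 = 5 - 1 = 4

4 errors


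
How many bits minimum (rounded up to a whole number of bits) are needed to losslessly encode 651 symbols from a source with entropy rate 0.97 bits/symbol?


Minimum bits >= n * H = 651 * 0.97 = 631.47, rounded up to a whole number of bits = 632

632 bits


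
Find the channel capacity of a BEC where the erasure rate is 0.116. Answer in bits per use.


C = 1 - epsilon = 1 - 0.116 = 0.884

0.884 bits


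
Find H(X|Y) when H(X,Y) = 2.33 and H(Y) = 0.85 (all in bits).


H(X|Y) = H(X,Y) - H(Y) = 2.33 - 0.85 = 1.48

1.48 bits


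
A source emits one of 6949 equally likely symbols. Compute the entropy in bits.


H = log2(n) = log2(6949) = 12.7626

12.7626 bits


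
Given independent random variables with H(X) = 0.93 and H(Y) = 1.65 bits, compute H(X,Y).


For independent variables, H(X,Y) = H(X) + H(Y) = 0.93 + 1.65 = 2.58

2.58 bits


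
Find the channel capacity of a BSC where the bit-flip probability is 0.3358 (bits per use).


H(p) = -p*log2(p) - (1-p)*log2(1-p) = -0.3358*log2(0.3358) - 0.6642*log2(0.6642) = 0.528659 + 0.392084 = 0.9207. C = 1 - H(p) = 1 - 0.9207 = 0.0793

0.0793 bits


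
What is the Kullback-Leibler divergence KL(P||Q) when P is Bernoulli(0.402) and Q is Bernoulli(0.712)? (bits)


KL = p*log2(p/q) + (1-p)*log2((1-p)/(1-q)) = 0.402*log2(0.402/0.712) + 0.598*log2(0.598/0.288) = 0.2988

0.2988 bits


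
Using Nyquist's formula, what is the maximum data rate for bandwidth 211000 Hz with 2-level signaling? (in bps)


Rate = 2 * B * log2(M) = 2 * 211000 * 1.0 = 422000.0

422000.0 bps


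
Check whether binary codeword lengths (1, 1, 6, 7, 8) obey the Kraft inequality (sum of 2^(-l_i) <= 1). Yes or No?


Kraft sum = sum(2^(-l_i)) = 1.0273, need <= 1. Result: violated (a binary prefix-free code with these lengths cannot exist)

No


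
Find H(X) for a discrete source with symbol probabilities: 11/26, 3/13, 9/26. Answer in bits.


H = -sum(p_i * log2(p_i)). Terms: -(11/26)*log2(11/26) = 0.525042; -(3/13)*log2(3/13) = 0.488187; -(9/26)*log2(9/26) = 0.529794. H = 0.525042 + 0.488187 + 0.529794 = 1.543

1.543 bits


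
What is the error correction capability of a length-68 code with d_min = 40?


Correction capability = floor((d-1)/2) = floor((40-1)/2) = 19

19 errors


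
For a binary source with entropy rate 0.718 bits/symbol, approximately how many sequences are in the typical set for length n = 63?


log2|A_typical| = nH = 63 * 0.718 = 45.234, so |A_typical| ~ 2^45.234 = 4.138e+13

4.138e+13


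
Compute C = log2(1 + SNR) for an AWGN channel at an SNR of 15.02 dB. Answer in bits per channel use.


SNR_linear = 10^(15.02/10) = 31.7687; C = log2(1 + SNR_linear) = log2(1 + 31.7687) = 5.0342

5.0342 bits/channel use


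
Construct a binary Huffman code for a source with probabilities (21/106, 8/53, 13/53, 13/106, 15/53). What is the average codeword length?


Huffman construction (repeatedly merge the two least-probable nodes; each merge adds 1 bit to every symbol beneath it): 13/106 + 8/53 = 29/106; 21/106 + 13/53 = 47/106; 29/106 + 15/53 = 59/106; 47/106 + 59/106 = 1. Resulting codeword lengths (in the order the probabilities were given): (2, 3, 2, 3, 2). L_avg = sum(p_i * l_i) = 21/106*2 + 8/53*3 + 13/53*2 + 13/106*3 + 15/53*2 = 241/106 = 2.2736

2.2736 bits


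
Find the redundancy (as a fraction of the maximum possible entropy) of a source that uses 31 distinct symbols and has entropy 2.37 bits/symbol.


H_max = log2(K) = log2(31) = 4.9542 bits/symbol. Redundancy = 1 - H/H_max = 1 - 2.37/4.9542 = 1 - 0.4784 = 0.5216

0.5216


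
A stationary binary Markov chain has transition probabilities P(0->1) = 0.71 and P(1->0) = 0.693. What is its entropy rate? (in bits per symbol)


Stationary distribution: pi_0 = p10/(p01+p10) = 0.4939, pi_1 = 0.5061. Entropy rate H' = pi_0*H(p01) + pi_1*H(p10) = 0.4939*0.8687 + 0.5061*0.8897 = 0.8793

0.8793 bits/symbol


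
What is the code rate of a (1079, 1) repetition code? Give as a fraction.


Rate = k/n = 1/1079

1/1079


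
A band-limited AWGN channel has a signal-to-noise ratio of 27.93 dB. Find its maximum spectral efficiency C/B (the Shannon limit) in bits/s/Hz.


SNR_linear = 10^(27.93/10) = 620.869; C/B = log2(1 + SNR_linear) = log2(1 + 620.869) = 9.2805

9.2805 bits/s/Hz


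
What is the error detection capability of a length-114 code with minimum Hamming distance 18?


Detection capability = d_min - 1 = 18 - 1 = 17

17 errors


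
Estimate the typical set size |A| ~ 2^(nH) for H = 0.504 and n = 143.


log2|A_typical| = nH = 143 * 0.504 = 72.072, so |A_typical| ~ 2^72.072 = 4.964e+21

4.964e+21


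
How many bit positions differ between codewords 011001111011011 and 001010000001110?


Count differing positions: . ^ . . ^ ^ ^ ^ ^ . ^ . ^ . ^ = 9 differences

9


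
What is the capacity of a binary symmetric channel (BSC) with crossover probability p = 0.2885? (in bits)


H(p) = -p*log2(p) - (1-p)*log2(1-p) = -0.2885*log2(0.2885) - 0.7115*log2(0.7115) = 0.517383 + 0.349392 = 0.8668. C = 1 - H(p) = 1 - 0.8668 = 0.1332

0.1332 bits


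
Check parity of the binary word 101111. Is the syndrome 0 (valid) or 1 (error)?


Syndrome = XOR of all bits = 1 XOR 0 XOR 1 XOR 1 XOR 1 XOR 1 = 1

1


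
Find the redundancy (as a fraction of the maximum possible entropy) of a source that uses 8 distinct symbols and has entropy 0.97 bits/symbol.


H_max = log2(K) = log2(8) = 3.0 bits/symbol. Redundancy = 1 - H/H_max = 1 - 0.97/3.0 = 1 - 0.3233 = 0.6767

0.6767


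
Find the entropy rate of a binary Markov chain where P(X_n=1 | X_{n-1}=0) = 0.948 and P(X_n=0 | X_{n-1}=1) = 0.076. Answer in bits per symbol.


Stationary distribution: pi_0 = p10/(p01+p10) = 0.0742, pi_1 = 0.9258. Entropy rate H' = pi_0*H(p01) + pi_1*H(p10) = 0.0742*0.2948 + 0.9258*0.3879 = 0.381

0.381 bits/symbol


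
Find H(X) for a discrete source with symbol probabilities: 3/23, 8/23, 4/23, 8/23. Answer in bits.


H = -sum(p_i * log2(p_i)). Terms: -(3/23)*log2(3/23) = 0.383296; -(8/23)*log2(8/23) = 0.529935; -(4/23)*log2(4/23) = 0.438880; -(8/23)*log2(8/23) = 0.529935. H = 0.383296 + 0.529935 + 0.438880 + 0.529935 = 1.882

1.882 bits


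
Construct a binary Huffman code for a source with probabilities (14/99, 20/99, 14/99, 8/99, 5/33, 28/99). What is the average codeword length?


Huffman construction (repeatedly merge the two least-probable nodes; each merge adds 1 bit to every symbol beneath it): 8/99 + 14/99 = 2/9; 14/99 + 5/33 = 29/99; 20/99 + 2/9 = 14/33; 28/99 + 29/99 = 19/33; 14/33 + 19/33 = 1. Resulting codeword lengths (in the order the probabilities were given): (3, 2, 3, 3, 3, 2). L_avg = sum(p_i * l_i) = 14/99*3 + 20/99*2 + 14/99*3 + 8/99*3 + 5/33*3 + 28/99*2 = 83/33 = 2.5152

2.5152 bits


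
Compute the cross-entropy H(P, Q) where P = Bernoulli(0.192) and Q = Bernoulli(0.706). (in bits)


H(P,Q) = -p*log2(q) - (1-p)*log2(1-q). -0.192*log2(0.706) = 0.096434; -0.808*log2(0.294) = 1.427018. H(P,Q) = 0.096434 + 1.427018 = 1.5235

1.5235 bits


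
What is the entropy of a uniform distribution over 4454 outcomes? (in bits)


H = log2(n) = log2(4454) = 12.1209

12.1209 bits


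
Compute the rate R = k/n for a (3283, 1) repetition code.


Rate = k/n = 1/3283

1/3283


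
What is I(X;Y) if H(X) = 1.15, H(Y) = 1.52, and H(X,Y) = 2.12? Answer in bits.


I(X;Y) = H(X) + H(Y) - H(X,Y) = 1.15 + 1.52 - 2.12 = 0.55

0.55 bits


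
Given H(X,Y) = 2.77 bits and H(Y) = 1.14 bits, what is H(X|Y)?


H(X|Y) = H(X,Y) - H(Y) = 2.77 - 1.14 = 1.63

1.63 bits


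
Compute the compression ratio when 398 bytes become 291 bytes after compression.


Ratio = original / compressed = 398 / 291 = 1.3677

1.3677


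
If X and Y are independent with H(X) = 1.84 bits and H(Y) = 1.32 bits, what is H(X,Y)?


For independent variables, H(X,Y) = H(X) + H(Y) = 1.84 + 1.32 = 3.16

3.16 bits


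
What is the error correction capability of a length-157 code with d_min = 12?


Correction capability = floor((d-1)/2) = floor((12-1)/2) = 5

5 errors


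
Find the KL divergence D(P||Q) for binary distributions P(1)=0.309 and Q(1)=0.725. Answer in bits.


KL = p*log2(p/q) + (1-p)*log2((1-p)/(1-q)) = 0.309*log2(0.309/0.725) + 0.691*log2(0.691/0.275) = 0.5383

0.5383 bits


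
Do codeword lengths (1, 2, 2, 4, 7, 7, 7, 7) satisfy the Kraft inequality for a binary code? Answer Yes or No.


Kraft sum = sum(2^(-l_i)) = 1.0938, need <= 1. Result: violated (a binary prefix-free code with these lengths cannot exist)

No


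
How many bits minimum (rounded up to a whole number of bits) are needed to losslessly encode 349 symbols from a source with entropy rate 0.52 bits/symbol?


Minimum bits >= n * H = 349 * 0.52 = 181.48, rounded up to a whole number of bits = 182

182 bits


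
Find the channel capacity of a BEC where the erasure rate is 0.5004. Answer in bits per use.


C = 1 - epsilon = 1 - 0.5004 = 0.4996

0.4996 bits


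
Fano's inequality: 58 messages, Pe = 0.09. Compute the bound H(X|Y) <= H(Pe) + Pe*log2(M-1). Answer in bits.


H(Pe) = -Pe*log2(Pe) - (1-Pe)*log2(1-Pe) = -0.09*log2(0.09) - 0.91*log2(0.91) = 0.312654 + 0.123816 = 0.4365. Pe*log2(M-1) = 0.09*log2(57) = 0.524960. Bound = H(Pe) + Pe*log2(M-1) = 0.312654 + 0.123816 + 0.524960 = 0.9614

0.9614 bits


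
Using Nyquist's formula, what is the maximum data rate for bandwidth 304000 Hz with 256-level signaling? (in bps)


Rate = 2 * B * log2(M) = 2 * 304000 * 8.0 = 4864000.0

4864000.0 bps


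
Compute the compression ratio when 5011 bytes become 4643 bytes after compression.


Ratio = original / compressed = 5011 / 4643 = 1.0793

1.0793


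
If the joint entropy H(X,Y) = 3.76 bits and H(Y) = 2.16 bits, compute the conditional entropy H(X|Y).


H(X|Y) = H(X,Y) - H(Y) = 3.76 - 2.16 = 1.6

1.6 bits


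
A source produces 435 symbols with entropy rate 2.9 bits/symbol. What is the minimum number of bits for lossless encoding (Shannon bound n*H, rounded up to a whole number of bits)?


Minimum bits >= n * H = 435 * 2.9 = 1261.5, rounded up to a whole number of bits = 1262

1262 bits


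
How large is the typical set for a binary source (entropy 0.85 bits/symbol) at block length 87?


log2|A_typical| = nH = 87 * 0.85 = 73.95, so |A_typical| ~ 2^73.95 = 1.825e+22

1.825e+22


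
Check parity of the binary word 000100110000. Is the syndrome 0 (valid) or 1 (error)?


Syndrome = XOR of all bits = 0 XOR 0 XOR 0 XOR 1 XOR 0 XOR 0 XOR 1 XOR 1 XOR 0 XOR 0 XOR 0 XOR 0 = 1

1


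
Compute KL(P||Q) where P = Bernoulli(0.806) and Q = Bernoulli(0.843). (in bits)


KL = p*log2(p/q) + (1-p)*log2((1-p)/(1-q)) = 0.806*log2(0.806/0.843) + 0.194*log2(0.194/0.157) = 0.007

0.007 bits


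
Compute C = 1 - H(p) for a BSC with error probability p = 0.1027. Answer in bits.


H(p) = -p*log2(p) - (1-p)*log2(1-p) = -0.1027*log2(0.1027) - 0.8973*log2(0.8973) = 0.337215 + 0.140282 = 0.4775. C = 1 - H(p) = 1 - 0.4775 = 0.5225

0.5225 bits


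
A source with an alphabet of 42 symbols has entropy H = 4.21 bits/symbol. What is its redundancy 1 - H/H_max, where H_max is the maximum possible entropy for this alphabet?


H_max = log2(K) = log2(42) = 5.3923 bits/symbol. Redundancy = 1 - H/H_max = 1 - 4.21/5.3923 = 1 - 0.7807 = 0.2193

0.2193


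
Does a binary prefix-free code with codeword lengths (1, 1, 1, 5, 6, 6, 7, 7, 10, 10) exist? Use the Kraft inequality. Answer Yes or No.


Kraft sum = sum(2^(-l_i)) = 1.5801, need <= 1. Result: violated (a binary prefix-free code with these lengths cannot exist)

No


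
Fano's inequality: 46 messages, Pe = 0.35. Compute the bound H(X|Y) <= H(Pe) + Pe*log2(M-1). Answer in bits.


H(Pe) = -Pe*log2(Pe) - (1-Pe)*log2(1-Pe) = -0.35*log2(0.35) - 0.65*log2(0.65) = 0.530101 + 0.403967 = 0.9341. Pe*log2(M-1) = 0.35*log2(45) = 1.922149. Bound = H(Pe) + Pe*log2(M-1) = 0.530101 + 0.403967 + 1.922149 = 2.8562

2.8562 bits


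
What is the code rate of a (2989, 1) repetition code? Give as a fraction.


Rate = k/n = 1/2989

1/2989


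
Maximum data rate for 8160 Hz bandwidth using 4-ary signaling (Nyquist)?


Rate = 2 * B * log2(M) = 2 * 8160 * 2.0 = 32640.0

32640.0 bps


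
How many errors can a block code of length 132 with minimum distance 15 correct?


Correction capability = floor((d-1)/2) = floor((15-1)/2) = 7

7 errors


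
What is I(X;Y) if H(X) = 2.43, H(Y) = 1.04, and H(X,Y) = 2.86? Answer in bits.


I(X;Y) = H(X) + H(Y) - H(X,Y) = 2.43 + 1.04 - 2.86 = 0.61

0.61 bits


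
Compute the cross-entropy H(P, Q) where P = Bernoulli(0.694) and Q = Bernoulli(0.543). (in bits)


H(P,Q) = -p*log2(q) - (1-p)*log2(1-q). -0.694*log2(0.543) = 0.611397; -0.306*log2(0.457) = 0.345699. H(P,Q) = 0.611397 + 0.345699 = 0.9571

0.9571 bits


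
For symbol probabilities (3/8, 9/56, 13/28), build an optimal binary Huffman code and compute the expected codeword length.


Huffman construction (repeatedly merge the two least-probable nodes; each merge adds 1 bit to every symbol beneath it): 9/56 + 3/8 = 15/28; 13/28 + 15/28 = 1. Resulting codeword lengths (in the order the probabilities were given): (2, 2, 1). L_avg = sum(p_i * l_i) = 3/8*2 + 9/56*2 + 13/28*1 = 43/28 = 1.5357

1.5357 bits
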